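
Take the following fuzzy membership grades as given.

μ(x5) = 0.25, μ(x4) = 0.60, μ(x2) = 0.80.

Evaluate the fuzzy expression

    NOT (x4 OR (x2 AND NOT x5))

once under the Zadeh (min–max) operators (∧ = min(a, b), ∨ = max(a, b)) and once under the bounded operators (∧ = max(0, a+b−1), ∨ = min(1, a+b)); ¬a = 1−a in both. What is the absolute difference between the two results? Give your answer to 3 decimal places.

0.250

Under Zadeh (min–max):
  NOT x5 = 1 − 0.25 = 0.75
  x2 AND NOT x5 = min(a, b) on (0.80, 0.75) = 0.75
  x4 OR (x2 AND NOT x5) = max(a, b) on (0.60, 0.75) = 0.75
  NOT (x4 OR (x2 AND NOT x5)) = 1 − 0.75 = 0.25
  → value = 0.2500
Under bounded:
  NOT x5 = 1 − 0.25 = 0.75
  x2 AND NOT x5 = max(0, a+b−1) on (0.80, 0.75) = 0.55
  x4 OR (x2 AND NOT x5) = min(1, a+b) on (0.60, 0.55) = 1.00
  NOT (x4 OR (x2 AND NOT x5)) = 1 − 1.00 = 0.00
  → value = 0.0000
|0.2500 − 0.0000| = 0.250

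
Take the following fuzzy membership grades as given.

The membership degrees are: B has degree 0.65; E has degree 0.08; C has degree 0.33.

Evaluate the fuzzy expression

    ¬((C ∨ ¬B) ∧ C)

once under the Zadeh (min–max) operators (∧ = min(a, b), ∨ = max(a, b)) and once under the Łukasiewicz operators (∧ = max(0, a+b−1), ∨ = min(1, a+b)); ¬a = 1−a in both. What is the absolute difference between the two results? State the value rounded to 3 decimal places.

0.320

Under Zadeh (min–max):
  ¬B = 1 − 0.65 = 0.35
  C ∨ ¬B = max(a, b) on (0.33, 0.35) = 0.35
  (C ∨ ¬B) ∧ C = min(a, b) on (0.35, 0.33) = 0.33
  ¬((C ∨ ¬B) ∧ C) = 1 − 0.33 = 0.67
  → value = 0.6700
Under Łukasiewicz:
  ¬B = 1 − 0.65 = 0.35
  C ∨ ¬B = min(1, a+b) on (0.33, 0.35) = 0.68
  (C ∨ ¬B) ∧ C = max(0, a+b−1) on (0.68, 0.33) = 0.01
  ¬((C ∨ ¬B) ∧ C) = 1 − 0.01 = 0.99
  → value = 0.9900
|0.6700 − 0.9900| = 0.320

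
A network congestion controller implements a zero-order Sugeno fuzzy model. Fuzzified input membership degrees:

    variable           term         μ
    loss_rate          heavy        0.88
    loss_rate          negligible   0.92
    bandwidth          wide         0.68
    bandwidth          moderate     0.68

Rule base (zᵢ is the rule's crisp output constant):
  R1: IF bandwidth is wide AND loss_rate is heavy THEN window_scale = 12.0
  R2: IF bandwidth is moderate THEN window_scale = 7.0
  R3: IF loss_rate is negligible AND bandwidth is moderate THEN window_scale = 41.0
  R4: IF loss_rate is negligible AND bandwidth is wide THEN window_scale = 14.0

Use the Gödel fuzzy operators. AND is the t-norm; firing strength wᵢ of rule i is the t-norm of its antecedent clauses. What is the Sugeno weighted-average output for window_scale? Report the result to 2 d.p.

R1 (z=12.0): wide=0.68, heavy=0.88; AND[min(a, b)] → w = 0.68
R2 (z=7.0): moderate=0.68 → w = 0.68
R3 (z=41.0): negligible=0.92, moderate=0.68; AND[min(a, b)] → w = 0.68
R4 (z=14.0): negligible=0.92, wide=0.68; AND[min(a, b)] → w = 0.68
Weighted average = (0.68·12.0 + 0.68·7.0 + 0.68·41.0 + 0.68·14.0) / (0.68 + 0.68 + 0.68 + 0.68)
  = 50.3200 / 2.7200 = 18.50

18.50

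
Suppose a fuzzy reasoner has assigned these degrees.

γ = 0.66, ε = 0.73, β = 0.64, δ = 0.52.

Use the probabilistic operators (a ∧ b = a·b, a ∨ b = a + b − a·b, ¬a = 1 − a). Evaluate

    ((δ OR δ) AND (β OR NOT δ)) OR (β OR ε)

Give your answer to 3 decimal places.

δ OR δ = a + b − a·b on (0.5200, 0.5200) = 0.7696
NOT δ = 1 − 0.5200 = 0.4800
β OR NOT δ = a + b − a·b on (0.6400, 0.4800) = 0.8128
(δ OR δ) AND (β OR NOT δ) = a·b on (0.7696, 0.8128) = 0.6255
β OR ε = a + b − a·b on (0.6400, 0.7300) = 0.9028
((δ OR δ) AND (β OR NOT δ)) OR (β OR ε) = a + b − a·b on (0.6255, 0.9028) = 0.9636

0.964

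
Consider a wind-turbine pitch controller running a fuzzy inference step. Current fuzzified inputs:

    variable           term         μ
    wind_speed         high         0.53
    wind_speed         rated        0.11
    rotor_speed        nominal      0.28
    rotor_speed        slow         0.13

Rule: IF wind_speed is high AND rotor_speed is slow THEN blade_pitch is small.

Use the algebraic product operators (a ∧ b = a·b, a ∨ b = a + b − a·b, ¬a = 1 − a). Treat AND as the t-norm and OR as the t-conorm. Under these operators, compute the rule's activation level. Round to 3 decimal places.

0.069

firing strength: high=0.53, slow=0.13; AND[a·b] → w = 0.0689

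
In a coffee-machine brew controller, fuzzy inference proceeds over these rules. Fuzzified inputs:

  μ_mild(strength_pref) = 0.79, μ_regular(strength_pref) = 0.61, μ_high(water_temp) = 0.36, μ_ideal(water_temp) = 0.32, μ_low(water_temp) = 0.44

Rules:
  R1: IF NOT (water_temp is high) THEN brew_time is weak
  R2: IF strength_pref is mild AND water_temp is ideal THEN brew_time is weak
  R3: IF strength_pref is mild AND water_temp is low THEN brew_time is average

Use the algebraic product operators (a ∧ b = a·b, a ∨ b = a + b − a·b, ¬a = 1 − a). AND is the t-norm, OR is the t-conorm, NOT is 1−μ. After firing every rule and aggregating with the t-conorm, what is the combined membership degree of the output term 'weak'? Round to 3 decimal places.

R1: ¬high=1−0.36=0.64 → w = 0.6400
R2: mild=0.79, ideal=0.32; AND[a·b] → w = 0.2528
R3: mild=0.79, low=0.44; AND[a·b] → w = 0.3476
Rules with consequent 'weak': {R1, R2} → strengths 0.6400, 0.2528
Aggregate via t-conorm [a + b − a·b]: 0.7310

0.731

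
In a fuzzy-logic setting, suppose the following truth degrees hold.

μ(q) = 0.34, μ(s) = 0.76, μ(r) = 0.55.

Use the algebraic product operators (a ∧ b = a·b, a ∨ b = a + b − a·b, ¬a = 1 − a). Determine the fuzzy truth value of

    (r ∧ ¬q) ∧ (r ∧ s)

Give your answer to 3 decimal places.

0.152

¬q = 1 − 0.3400 = 0.6600
r ∧ ¬q = a·b on (0.5500, 0.6600) = 0.3630
r ∧ s = a·b on (0.5500, 0.7600) = 0.4180
(r ∧ ¬q) ∧ (r ∧ s) = a·b on (0.3630, 0.4180) = 0.1517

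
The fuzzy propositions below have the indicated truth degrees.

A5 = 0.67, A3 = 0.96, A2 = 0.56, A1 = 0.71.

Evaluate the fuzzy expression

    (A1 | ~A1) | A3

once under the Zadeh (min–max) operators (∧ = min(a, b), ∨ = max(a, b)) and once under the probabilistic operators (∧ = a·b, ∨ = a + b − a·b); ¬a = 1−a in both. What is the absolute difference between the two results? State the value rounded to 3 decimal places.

Under Zadeh (min–max):
  ~A1 = 1 − 0.71 = 0.29
  A1 | ~A1 = max(a, b) on (0.71, 0.29) = 0.71
  (A1 | ~A1) | A3 = max(a, b) on (0.71, 0.96) = 0.96
  → value = 0.9600
Under probabilistic:
  ~A1 = 1 − 0.7100 = 0.2900
  A1 | ~A1 = a + b − a·b on (0.7100, 0.2900) = 0.7941
  (A1 | ~A1) | A3 = a + b − a·b on (0.7941, 0.9600) = 0.9918
  → value = 0.9918
|0.9600 − 0.9918| = 0.032

0.032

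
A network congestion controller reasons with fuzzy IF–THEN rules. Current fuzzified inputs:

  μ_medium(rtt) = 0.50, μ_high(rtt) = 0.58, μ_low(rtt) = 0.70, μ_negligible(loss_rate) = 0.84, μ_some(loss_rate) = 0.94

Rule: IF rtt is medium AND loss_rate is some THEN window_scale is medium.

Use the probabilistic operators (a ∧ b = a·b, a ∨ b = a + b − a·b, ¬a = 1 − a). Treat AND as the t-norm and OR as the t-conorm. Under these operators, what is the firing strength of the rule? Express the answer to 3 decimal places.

firing strength: medium=0.50, some=0.94; AND[a·b] → w = 0.4700

0.470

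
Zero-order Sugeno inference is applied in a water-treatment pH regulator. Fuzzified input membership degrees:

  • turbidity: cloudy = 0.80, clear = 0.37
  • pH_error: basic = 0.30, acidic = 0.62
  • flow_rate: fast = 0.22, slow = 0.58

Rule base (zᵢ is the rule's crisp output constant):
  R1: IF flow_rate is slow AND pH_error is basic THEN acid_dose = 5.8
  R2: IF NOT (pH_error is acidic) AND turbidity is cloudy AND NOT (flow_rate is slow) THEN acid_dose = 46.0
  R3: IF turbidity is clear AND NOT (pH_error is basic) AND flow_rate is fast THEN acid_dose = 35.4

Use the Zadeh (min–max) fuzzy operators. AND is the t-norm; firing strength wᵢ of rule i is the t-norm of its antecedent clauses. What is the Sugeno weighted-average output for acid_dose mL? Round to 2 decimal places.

30.01

R1 (z=5.8): slow=0.58, basic=0.30; AND[min(a, b)] → w = 0.30
R2 (z=46.0): ¬acidic=1−0.62=0.38, cloudy=0.80, ¬slow=1−0.58=0.42; AND[min(a, b)] → w = 0.38
R3 (z=35.4): clear=0.37, ¬basic=1−0.30=0.70, fast=0.22; AND[min(a, b)] → w = 0.22
Weighted average = (0.30·5.8 + 0.38·46.0 + 0.22·35.4) / (0.30 + 0.38 + 0.22)
  = 27.0080 / 0.9000 = 30.01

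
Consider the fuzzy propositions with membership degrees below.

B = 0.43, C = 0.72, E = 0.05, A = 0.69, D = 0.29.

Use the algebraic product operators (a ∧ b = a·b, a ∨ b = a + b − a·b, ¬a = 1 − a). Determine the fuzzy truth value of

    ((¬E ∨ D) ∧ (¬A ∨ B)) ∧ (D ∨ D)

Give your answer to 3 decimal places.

¬E = 1 − 0.0500 = 0.9500
¬E ∨ D = a + b − a·b on (0.9500, 0.2900) = 0.9645
¬A = 1 − 0.6900 = 0.3100
¬A ∨ B = a + b − a·b on (0.3100, 0.4300) = 0.6067
(¬E ∨ D) ∧ (¬A ∨ B) = a·b on (0.9645, 0.6067) = 0.5852
D ∨ D = a + b − a·b on (0.2900, 0.2900) = 0.4959
((¬E ∨ D) ∧ (¬A ∨ B)) ∧ (D ∨ D) = a·b on (0.5852, 0.4959) = 0.2902

0.290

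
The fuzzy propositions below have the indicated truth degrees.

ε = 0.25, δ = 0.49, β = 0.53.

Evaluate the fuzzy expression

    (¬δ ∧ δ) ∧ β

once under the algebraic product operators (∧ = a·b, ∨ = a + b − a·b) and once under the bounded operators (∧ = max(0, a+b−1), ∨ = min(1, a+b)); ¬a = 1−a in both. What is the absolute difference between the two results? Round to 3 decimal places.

0.132

Under algebraic product:
  ¬δ = 1 − 0.4900 = 0.5100
  ¬δ ∧ δ = a·b on (0.5100, 0.4900) = 0.2499
  (¬δ ∧ δ) ∧ β = a·b on (0.2499, 0.5300) = 0.1324
  → value = 0.1324
Under bounded:
  ¬δ = 1 − 0.49 = 0.51
  ¬δ ∧ δ = max(0, a+b−1) on (0.51, 0.49) = 0.00
  (¬δ ∧ δ) ∧ β = max(0, a+b−1) on (0.00, 0.53) = 0.00
  → value = 0.0000
|0.1324 − 0.0000| = 0.132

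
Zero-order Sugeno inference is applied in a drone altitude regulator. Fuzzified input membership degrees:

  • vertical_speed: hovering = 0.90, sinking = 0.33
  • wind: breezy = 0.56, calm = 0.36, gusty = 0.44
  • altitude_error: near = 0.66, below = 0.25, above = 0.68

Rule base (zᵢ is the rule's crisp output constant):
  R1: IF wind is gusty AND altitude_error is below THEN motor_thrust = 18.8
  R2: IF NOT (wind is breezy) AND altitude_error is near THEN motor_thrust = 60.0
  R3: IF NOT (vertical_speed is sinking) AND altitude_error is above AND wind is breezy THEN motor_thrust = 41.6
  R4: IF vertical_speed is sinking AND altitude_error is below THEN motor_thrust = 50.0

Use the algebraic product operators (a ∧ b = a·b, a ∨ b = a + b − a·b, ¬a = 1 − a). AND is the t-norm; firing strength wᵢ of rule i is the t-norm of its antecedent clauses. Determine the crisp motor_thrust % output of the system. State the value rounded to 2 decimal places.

R1 (z=18.8): gusty=0.44, below=0.25; AND[a·b] → w = 0.1100
R2 (z=60.0): ¬breezy=1−0.56=0.44, near=0.66; AND[a·b] → w = 0.2904
R3 (z=41.6): ¬sinking=1−0.33=0.67, above=0.68, breezy=0.56; AND[a·b] → w = 0.2551
R4 (z=50.0): sinking=0.33, below=0.25; AND[a·b] → w = 0.0825
Weighted average = (0.1100·18.8 + 0.2904·60.0 + 0.2551·41.6 + 0.0825·50.0) / (0.1100 + 0.2904 + 0.2551 + 0.0825)
  = 34.2307 / 0.7380 = 46.38

46.38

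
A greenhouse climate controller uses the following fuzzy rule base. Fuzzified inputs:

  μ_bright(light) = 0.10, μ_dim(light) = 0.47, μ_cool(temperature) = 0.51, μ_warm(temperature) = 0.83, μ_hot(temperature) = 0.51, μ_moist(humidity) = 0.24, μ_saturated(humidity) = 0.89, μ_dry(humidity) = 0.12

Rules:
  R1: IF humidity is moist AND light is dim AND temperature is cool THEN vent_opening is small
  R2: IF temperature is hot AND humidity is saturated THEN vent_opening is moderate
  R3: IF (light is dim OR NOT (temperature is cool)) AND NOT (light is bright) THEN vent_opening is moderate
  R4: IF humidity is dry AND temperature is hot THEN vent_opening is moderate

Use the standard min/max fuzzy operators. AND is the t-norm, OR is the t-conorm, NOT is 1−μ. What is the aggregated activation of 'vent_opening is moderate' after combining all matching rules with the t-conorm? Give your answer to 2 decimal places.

R1: moist=0.24, dim=0.47, cool=0.51; AND[min(a, b)] → w = 0.24
R2: hot=0.51, saturated=0.89; AND[min(a, b)] → w = 0.51
R3: (dim=0.47 OR ¬cool=1−0.51=0.49) = 0.49; AND[min(a, b)] with ¬bright=1−0.10=0.90 → w = 0.49
R4: dry=0.12, hot=0.51; AND[min(a, b)] → w = 0.12
Rules with consequent 'moderate': {R2, R3, R4} → strengths 0.51, 0.49, 0.12
Aggregate via t-conorm [max(a, b)]: 0.51

0.51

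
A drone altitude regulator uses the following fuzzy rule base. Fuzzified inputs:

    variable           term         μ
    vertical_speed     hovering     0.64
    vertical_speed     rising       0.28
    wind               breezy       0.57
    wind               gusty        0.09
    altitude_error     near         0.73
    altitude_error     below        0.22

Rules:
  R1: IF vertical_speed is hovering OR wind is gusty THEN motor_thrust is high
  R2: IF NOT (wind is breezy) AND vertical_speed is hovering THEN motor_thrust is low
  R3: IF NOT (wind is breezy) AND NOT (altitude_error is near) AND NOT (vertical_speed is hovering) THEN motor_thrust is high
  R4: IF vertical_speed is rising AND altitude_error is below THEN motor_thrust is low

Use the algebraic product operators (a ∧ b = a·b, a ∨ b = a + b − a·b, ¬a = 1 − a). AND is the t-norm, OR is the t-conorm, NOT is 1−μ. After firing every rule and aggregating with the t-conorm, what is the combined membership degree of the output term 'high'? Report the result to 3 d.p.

0.686

R1: hovering=0.64, gusty=0.09; OR[a + b − a·b] → w = 0.6724
R2: ¬breezy=1−0.57=0.43, hovering=0.64; AND[a·b] → w = 0.2752
R3: ¬breezy=1−0.57=0.43, ¬near=1−0.73=0.27, ¬hovering=1−0.64=0.36; AND[a·b] → w = 0.0418
R4: rising=0.28, below=0.22; AND[a·b] → w = 0.0616
Rules with consequent 'high': {R1, R3} → strengths 0.6724, 0.0418
Aggregate via t-conorm [a + b − a·b]: 0.6861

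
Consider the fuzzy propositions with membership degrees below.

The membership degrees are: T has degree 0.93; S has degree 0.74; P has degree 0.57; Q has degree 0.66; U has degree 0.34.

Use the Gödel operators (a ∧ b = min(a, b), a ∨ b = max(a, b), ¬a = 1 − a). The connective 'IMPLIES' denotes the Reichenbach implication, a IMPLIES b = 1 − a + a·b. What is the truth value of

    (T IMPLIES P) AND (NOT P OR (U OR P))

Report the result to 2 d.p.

T IMPLIES P  [Reichenbach: 1 − a + a·b] with a=0.93, b=0.57 → 0.60
NOT P = 1 − 0.57 = 0.43
U OR P = max(a, b) on (0.34, 0.57) = 0.57
NOT P OR (U OR P) = max(a, b) on (0.43, 0.57) = 0.57
(T IMPLIES P) AND (NOT P OR (U OR P)) = min(a, b) on (0.60, 0.57) = 0.57

0.57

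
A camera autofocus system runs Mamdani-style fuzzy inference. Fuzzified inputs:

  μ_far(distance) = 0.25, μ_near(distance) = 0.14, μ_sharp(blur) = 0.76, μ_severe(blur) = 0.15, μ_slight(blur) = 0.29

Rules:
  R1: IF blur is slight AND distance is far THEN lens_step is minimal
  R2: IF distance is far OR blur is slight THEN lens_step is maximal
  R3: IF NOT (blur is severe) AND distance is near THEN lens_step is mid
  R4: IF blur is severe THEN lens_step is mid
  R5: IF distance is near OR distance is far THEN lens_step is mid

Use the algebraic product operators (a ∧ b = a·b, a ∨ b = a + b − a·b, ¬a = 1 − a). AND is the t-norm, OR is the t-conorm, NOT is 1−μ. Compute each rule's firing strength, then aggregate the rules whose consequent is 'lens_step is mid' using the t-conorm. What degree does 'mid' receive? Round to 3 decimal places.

0.517

R1: slight=0.29, far=0.25; AND[a·b] → w = 0.0725
R2: far=0.25, slight=0.29; OR[a + b − a·b] → w = 0.4675
R3: ¬severe=1−0.15=0.85, near=0.14; AND[a·b] → w = 0.1190
R4: severe=0.15 → w = 0.1500
R5: near=0.14, far=0.25; OR[a + b − a·b] → w = 0.3550
Rules with consequent 'mid': {R3, R4, R5} → strengths 0.1190, 0.1500, 0.3550
Aggregate via t-conorm [a + b − a·b]: 0.5170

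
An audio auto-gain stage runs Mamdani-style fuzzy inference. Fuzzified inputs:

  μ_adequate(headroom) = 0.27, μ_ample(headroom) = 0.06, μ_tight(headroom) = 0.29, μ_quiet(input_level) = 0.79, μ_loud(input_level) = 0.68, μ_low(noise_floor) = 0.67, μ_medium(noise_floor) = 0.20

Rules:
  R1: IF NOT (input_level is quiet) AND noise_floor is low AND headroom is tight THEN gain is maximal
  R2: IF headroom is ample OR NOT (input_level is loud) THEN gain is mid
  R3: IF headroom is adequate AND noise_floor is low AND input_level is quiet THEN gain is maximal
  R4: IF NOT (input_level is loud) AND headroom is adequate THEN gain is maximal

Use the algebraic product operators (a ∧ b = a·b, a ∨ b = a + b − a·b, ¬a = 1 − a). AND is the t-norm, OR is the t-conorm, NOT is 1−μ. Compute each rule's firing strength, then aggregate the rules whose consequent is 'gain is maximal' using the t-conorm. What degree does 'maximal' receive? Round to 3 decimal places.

R1: ¬quiet=1−0.79=0.21, low=0.67, tight=0.29; AND[a·b] → w = 0.0408
R2: ample=0.06, ¬loud=1−0.68=0.32; OR[a + b − a·b] → w = 0.3608
R3: adequate=0.27, low=0.67, quiet=0.79; AND[a·b] → w = 0.1429
R4: ¬loud=1−0.68=0.32, adequate=0.27; AND[a·b] → w = 0.0864
Rules with consequent 'maximal': {R1, R3, R4} → strengths 0.0408, 0.1429, 0.0864
Aggregate via t-conorm [a + b − a·b]: 0.2489

0.249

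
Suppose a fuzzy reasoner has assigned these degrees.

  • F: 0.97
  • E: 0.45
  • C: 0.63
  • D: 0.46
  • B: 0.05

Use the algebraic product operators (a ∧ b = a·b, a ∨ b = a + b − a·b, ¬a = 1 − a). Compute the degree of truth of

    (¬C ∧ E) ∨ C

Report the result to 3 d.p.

0.692

¬C = 1 − 0.6300 = 0.3700
¬C ∧ E = a·b on (0.3700, 0.4500) = 0.1665
(¬C ∧ E) ∨ C = a + b − a·b on (0.1665, 0.6300) = 0.6916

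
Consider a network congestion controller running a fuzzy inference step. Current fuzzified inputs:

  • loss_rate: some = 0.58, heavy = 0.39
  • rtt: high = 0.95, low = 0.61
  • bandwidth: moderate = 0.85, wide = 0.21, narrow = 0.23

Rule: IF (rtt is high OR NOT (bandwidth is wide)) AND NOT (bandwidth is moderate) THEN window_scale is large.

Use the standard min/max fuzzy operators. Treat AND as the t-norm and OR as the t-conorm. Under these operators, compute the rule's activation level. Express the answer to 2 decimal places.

0.15

firing strength: (high=0.95 OR ¬wide=1−0.21=0.79) = 0.95; AND[min(a, b)] with ¬moderate=1−0.85=0.15 → w = 0.15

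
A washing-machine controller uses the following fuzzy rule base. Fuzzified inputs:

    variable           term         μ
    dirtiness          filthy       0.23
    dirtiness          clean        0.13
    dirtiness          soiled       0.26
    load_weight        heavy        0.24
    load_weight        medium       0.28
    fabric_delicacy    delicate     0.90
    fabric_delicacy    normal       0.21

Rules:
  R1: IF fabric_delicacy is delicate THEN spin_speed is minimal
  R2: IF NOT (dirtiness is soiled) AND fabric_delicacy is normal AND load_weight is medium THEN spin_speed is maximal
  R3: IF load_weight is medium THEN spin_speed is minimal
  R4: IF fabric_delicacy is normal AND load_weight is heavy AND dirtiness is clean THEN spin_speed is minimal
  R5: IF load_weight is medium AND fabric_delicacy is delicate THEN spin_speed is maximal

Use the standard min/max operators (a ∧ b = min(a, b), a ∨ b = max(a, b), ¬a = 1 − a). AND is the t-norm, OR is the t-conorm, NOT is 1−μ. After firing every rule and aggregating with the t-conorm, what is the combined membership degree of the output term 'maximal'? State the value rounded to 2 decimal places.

R1: delicate=0.90 → w = 0.90
R2: ¬soiled=1−0.26=0.74, normal=0.21, medium=0.28; AND[min(a, b)] → w = 0.21
R3: medium=0.28 → w = 0.28
R4: normal=0.21, heavy=0.24, clean=0.13; AND[min(a, b)] → w = 0.13
R5: medium=0.28, delicate=0.90; AND[min(a, b)] → w = 0.28
Rules with consequent 'maximal': {R2, R5} → strengths 0.21, 0.28
Aggregate via t-conorm [max(a, b)]: 0.28

0.28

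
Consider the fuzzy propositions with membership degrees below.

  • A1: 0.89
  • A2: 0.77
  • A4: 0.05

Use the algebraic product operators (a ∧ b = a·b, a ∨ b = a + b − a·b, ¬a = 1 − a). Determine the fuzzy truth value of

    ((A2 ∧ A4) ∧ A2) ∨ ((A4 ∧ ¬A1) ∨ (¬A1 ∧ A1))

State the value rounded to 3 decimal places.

A2 ∧ A4 = a·b on (0.7700, 0.0500) = 0.0385
(A2 ∧ A4) ∧ A2 = a·b on (0.0385, 0.7700) = 0.0296
¬A1 = 1 − 0.8900 = 0.1100
A4 ∧ ¬A1 = a·b on (0.0500, 0.1100) = 0.0055
¬A1 = 1 − 0.8900 = 0.1100
¬A1 ∧ A1 = a·b on (0.1100, 0.8900) = 0.0979
(A4 ∧ ¬A1) ∨ (¬A1 ∧ A1) = a + b − a·b on (0.0055, 0.0979) = 0.1029
((A2 ∧ A4) ∧ A2) ∨ ((A4 ∧ ¬A1) ∨ (¬A1 ∧ A1)) = a + b − a·b on (0.0296, 0.1029) = 0.1295

0.129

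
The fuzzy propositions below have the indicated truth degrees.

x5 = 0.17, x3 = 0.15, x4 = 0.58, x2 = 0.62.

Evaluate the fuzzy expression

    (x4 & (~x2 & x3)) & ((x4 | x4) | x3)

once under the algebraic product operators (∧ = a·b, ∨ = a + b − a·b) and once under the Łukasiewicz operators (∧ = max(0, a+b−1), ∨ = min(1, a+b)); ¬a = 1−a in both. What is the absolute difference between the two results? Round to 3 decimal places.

0.028

Under algebraic product:
  ~x2 = 1 − 0.6200 = 0.3800
  ~x2 & x3 = a·b on (0.3800, 0.1500) = 0.0570
  x4 & (~x2 & x3) = a·b on (0.5800, 0.0570) = 0.0331
  x4 | x4 = a + b − a·b on (0.5800, 0.5800) = 0.8236
  (x4 | x4) | x3 = a + b − a·b on (0.8236, 0.1500) = 0.8501
  (x4 & (~x2 & x3)) & ((x4 | x4) | x3) = a·b on (0.0331, 0.8501) = 0.0281
  → value = 0.0281
Under Łukasiewicz:
  ~x2 = 1 − 0.62 = 0.38
  ~x2 & x3 = max(0, a+b−1) on (0.38, 0.15) = 0.00
  x4 & (~x2 & x3) = max(0, a+b−1) on (0.58, 0.00) = 0.00
  x4 | x4 = min(1, a+b) on (0.58, 0.58) = 1.00
  (x4 | x4) | x3 = min(1, a+b) on (1.00, 0.15) = 1.00
  (x4 & (~x2 & x3)) & ((x4 | x4) | x3) = max(0, a+b−1) on (0.00, 1.00) = 0.00
  → value = 0.0000
|0.0281 − 0.0000| = 0.028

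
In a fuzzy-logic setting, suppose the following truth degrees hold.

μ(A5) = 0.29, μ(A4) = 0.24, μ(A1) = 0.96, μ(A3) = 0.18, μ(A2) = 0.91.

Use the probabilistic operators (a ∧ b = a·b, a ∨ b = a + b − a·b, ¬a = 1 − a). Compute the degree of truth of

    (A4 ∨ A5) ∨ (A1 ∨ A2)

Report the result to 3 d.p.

0.998

A4 ∨ A5 = a + b − a·b on (0.2400, 0.2900) = 0.4604
A1 ∨ A2 = a + b − a·b on (0.9600, 0.9100) = 0.9964
(A4 ∨ A5) ∨ (A1 ∨ A2) = a + b − a·b on (0.4604, 0.9964) = 0.9981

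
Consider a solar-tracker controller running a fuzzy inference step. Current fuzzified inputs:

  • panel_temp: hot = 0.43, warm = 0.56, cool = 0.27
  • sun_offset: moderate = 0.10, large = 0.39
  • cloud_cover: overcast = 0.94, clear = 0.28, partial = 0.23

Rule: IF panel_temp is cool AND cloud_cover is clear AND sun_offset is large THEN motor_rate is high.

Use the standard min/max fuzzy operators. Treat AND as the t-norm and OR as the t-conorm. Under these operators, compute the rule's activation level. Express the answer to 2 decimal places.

0.27

firing strength: cool=0.27, clear=0.28, large=0.39; AND[min(a, b)] → w = 0.27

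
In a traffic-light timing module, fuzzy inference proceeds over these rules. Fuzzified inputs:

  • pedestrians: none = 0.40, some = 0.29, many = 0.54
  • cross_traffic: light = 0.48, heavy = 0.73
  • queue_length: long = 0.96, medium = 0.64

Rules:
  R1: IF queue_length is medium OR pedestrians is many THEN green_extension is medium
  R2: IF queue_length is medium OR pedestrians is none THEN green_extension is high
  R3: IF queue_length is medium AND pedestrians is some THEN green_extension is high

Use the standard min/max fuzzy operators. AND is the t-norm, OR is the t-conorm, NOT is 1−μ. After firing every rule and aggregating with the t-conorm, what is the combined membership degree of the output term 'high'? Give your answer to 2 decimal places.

R1: medium=0.64, many=0.54; OR[max(a, b)] → w = 0.64
R2: medium=0.64, none=0.40; OR[max(a, b)] → w = 0.64
R3: medium=0.64, some=0.29; AND[min(a, b)] → w = 0.29
Rules with consequent 'high': {R2, R3} → strengths 0.64, 0.29
Aggregate via t-conorm [max(a, b)]: 0.64

0.64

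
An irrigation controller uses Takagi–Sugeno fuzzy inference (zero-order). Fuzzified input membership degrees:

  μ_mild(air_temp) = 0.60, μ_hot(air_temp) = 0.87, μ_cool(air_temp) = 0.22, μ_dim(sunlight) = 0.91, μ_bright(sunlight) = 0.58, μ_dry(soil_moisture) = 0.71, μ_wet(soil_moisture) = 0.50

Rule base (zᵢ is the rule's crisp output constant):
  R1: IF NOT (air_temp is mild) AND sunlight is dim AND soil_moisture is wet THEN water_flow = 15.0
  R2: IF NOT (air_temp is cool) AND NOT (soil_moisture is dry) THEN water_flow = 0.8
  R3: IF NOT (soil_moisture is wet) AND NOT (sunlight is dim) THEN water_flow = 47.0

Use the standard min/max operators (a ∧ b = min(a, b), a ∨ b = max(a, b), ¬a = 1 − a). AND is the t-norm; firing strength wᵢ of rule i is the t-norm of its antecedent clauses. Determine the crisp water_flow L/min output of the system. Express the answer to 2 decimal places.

R1 (z=15.0): ¬mild=1−0.60=0.40, dim=0.91, wet=0.50; AND[min(a, b)] → w = 0.40
R2 (z=0.8): ¬cool=1−0.22=0.78, ¬dry=1−0.71=0.29; AND[min(a, b)] → w = 0.29
R3 (z=47.0): ¬wet=1−0.50=0.50, ¬dim=1−0.91=0.09; AND[min(a, b)] → w = 0.09
Weighted average = (0.40·15.0 + 0.29·0.8 + 0.09·47.0) / (0.40 + 0.29 + 0.09)
  = 10.4620 / 0.7800 = 13.41

13.41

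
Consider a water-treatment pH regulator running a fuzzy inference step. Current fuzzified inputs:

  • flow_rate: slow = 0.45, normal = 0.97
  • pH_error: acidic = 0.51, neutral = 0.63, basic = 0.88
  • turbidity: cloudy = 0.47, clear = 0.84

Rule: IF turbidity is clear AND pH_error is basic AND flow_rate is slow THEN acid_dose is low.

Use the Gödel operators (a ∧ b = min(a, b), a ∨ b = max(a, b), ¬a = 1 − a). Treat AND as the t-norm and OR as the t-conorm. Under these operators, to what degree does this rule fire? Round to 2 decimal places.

0.45

firing strength: clear=0.84, basic=0.88, slow=0.45; AND[min(a, b)] → w = 0.45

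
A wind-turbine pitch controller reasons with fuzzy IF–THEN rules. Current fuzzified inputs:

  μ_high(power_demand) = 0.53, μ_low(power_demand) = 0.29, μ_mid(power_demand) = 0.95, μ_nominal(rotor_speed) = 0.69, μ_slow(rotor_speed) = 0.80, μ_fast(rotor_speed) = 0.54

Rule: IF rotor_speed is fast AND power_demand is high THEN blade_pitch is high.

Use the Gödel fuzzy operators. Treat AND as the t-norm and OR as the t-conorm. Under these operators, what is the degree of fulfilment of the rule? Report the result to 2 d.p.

0.53

firing strength: fast=0.54, high=0.53; AND[min(a, b)] → w = 0.53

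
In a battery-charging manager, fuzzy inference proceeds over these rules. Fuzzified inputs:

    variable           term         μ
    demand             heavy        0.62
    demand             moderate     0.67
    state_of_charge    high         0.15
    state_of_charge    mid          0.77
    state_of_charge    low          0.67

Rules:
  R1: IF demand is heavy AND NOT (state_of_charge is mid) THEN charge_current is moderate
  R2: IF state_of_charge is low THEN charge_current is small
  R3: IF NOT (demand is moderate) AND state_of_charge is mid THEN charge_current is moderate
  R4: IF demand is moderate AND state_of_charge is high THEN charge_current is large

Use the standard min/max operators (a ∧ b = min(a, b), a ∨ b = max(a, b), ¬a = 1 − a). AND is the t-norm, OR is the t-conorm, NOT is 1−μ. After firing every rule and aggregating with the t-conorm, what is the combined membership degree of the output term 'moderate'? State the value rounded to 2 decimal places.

0.33

R1: heavy=0.62, ¬mid=1−0.77=0.23; AND[min(a, b)] → w = 0.23
R2: low=0.67 → w = 0.67
R3: ¬moderate=1−0.67=0.33, mid=0.77; AND[min(a, b)] → w = 0.33
R4: moderate=0.67, high=0.15; AND[min(a, b)] → w = 0.15
Rules with consequent 'moderate': {R1, R3} → strengths 0.23, 0.33
Aggregate via t-conorm [max(a, b)]: 0.33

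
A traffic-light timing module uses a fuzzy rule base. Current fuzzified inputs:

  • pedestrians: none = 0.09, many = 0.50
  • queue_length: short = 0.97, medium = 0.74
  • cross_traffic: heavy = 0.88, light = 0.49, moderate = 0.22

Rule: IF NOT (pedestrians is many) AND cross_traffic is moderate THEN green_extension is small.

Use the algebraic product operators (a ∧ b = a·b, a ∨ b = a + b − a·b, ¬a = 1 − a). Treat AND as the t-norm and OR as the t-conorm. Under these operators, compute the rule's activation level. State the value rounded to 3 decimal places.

firing strength: ¬many=1−0.50=0.50, moderate=0.22; AND[a·b] → w = 0.1100

0.110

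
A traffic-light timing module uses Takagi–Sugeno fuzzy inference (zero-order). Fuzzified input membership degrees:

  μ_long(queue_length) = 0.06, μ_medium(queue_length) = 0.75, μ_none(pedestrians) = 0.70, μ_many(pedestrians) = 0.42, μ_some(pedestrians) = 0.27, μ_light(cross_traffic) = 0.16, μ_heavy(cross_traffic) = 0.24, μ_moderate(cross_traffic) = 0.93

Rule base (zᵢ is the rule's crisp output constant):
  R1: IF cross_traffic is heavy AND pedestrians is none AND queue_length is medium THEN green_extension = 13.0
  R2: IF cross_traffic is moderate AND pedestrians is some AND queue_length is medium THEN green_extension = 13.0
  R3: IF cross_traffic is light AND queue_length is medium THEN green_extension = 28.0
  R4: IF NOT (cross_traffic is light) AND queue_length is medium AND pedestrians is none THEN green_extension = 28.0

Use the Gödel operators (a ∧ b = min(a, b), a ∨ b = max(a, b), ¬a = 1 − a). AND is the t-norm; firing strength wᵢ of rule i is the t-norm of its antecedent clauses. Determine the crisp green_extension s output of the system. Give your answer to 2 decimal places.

R1 (z=13.0): heavy=0.24, none=0.70, medium=0.75; AND[min(a, b)] → w = 0.24
R2 (z=13.0): moderate=0.93, some=0.27, medium=0.75; AND[min(a, b)] → w = 0.27
R3 (z=28.0): light=0.16, medium=0.75; AND[min(a, b)] → w = 0.16
R4 (z=28.0): ¬light=1−0.16=0.84, medium=0.75, none=0.70; AND[min(a, b)] → w = 0.70
Weighted average = (0.24·13.0 + 0.27·13.0 + 0.16·28.0 + 0.70·28.0) / (0.24 + 0.27 + 0.16 + 0.70)
  = 30.7100 / 1.3700 = 22.42

22.42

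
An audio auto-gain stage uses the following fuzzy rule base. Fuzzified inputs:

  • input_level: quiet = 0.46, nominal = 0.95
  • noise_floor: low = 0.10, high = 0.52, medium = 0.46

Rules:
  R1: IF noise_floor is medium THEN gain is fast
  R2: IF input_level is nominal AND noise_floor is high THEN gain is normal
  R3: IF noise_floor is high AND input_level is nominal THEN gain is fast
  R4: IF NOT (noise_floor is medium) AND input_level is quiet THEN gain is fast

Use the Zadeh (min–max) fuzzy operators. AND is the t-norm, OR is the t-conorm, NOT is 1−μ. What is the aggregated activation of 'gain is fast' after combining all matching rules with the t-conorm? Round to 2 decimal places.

0.52

R1: medium=0.46 → w = 0.46
R2: nominal=0.95, high=0.52; AND[min(a, b)] → w = 0.52
R3: high=0.52, nominal=0.95; AND[min(a, b)] → w = 0.52
R4: ¬medium=1−0.46=0.54, quiet=0.46; AND[min(a, b)] → w = 0.46
Rules with consequent 'fast': {R1, R3, R4} → strengths 0.46, 0.52, 0.46
Aggregate via t-conorm [max(a, b)]: 0.52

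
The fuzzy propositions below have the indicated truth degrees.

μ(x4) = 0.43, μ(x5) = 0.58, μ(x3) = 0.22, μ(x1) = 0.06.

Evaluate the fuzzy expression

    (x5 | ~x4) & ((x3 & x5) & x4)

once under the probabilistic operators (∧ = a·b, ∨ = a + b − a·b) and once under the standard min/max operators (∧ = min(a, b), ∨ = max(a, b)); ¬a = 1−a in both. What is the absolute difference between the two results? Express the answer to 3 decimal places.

0.175

Under probabilistic:
  ~x4 = 1 − 0.4300 = 0.5700
  x5 | ~x4 = a + b − a·b on (0.5800, 0.5700) = 0.8194
  x3 & x5 = a·b on (0.2200, 0.5800) = 0.1276
  (x3 & x5) & x4 = a·b on (0.1276, 0.4300) = 0.0549
  (x5 | ~x4) & ((x3 & x5) & x4) = a·b on (0.8194, 0.0549) = 0.0450
  → value = 0.0450
Under standard min/max:
  ~x4 = 1 − 0.43 = 0.57
  x5 | ~x4 = max(a, b) on (0.58, 0.57) = 0.58
  x3 & x5 = min(a, b) on (0.22, 0.58) = 0.22
  (x3 & x5) & x4 = min(a, b) on (0.22, 0.43) = 0.22
  (x5 | ~x4) & ((x3 & x5) & x4) = min(a, b) on (0.58, 0.22) = 0.22
  → value = 0.2200
|0.0450 − 0.2200| = 0.175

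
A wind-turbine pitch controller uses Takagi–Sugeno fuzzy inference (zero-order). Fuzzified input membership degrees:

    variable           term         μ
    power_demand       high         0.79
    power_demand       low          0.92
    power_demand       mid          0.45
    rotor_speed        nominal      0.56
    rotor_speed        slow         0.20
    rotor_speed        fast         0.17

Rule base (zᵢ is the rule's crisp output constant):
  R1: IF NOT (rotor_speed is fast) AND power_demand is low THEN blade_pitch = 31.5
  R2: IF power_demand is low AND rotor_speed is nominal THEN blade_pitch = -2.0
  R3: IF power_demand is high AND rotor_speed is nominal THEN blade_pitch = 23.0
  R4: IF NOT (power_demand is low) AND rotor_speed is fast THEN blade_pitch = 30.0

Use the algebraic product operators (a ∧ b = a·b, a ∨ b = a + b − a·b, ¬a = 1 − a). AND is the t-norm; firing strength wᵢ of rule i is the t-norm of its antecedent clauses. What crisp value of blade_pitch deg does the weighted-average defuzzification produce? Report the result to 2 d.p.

R1 (z=31.5): ¬fast=1−0.17=0.83, low=0.92; AND[a·b] → w = 0.7636
R2 (z=-2.0): low=0.92, nominal=0.56; AND[a·b] → w = 0.5152
R3 (z=23.0): high=0.79, nominal=0.56; AND[a·b] → w = 0.4424
R4 (z=30.0): ¬low=1−0.92=0.08, fast=0.17; AND[a·b] → w = 0.0136
Weighted average = (0.7636·31.5 + 0.5152·-2.0 + 0.4424·23.0 + 0.0136·30.0) / (0.7636 + 0.5152 + 0.4424 + 0.0136)
  = 33.6062 / 1.7348 = 19.37

19.37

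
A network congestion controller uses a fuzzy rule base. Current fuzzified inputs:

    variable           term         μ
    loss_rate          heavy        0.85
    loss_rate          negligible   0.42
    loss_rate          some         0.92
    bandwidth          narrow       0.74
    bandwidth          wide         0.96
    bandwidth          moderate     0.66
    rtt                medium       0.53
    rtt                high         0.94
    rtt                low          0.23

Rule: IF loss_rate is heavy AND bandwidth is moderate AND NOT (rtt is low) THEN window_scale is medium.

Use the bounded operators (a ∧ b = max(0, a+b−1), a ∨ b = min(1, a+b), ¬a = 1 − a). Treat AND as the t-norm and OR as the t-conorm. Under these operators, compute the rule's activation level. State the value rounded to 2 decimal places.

0.28

firing strength: heavy=0.85, moderate=0.66, ¬low=1−0.23=0.77; AND[max(0, a+b−1)] → w = 0.28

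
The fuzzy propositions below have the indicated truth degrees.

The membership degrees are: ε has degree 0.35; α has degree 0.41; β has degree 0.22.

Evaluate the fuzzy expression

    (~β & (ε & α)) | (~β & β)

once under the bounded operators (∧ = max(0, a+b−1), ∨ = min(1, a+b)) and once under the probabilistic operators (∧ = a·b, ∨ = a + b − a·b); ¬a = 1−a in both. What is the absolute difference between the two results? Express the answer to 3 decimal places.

Under bounded:
  ~β = 1 − 0.22 = 0.78
  ε & α = max(0, a+b−1) on (0.35, 0.41) = 0.00
  ~β & (ε & α) = max(0, a+b−1) on (0.78, 0.00) = 0.00
  ~β = 1 − 0.22 = 0.78
  ~β & β = max(0, a+b−1) on (0.78, 0.22) = 0.00
  (~β & (ε & α)) | (~β & β) = min(1, a+b) on (0.00, 0.00) = 0.00
  → value = 0.0000
Under probabilistic:
  ~β = 1 − 0.2200 = 0.7800
  ε & α = a·b on (0.3500, 0.4100) = 0.1435
  ~β & (ε & α) = a·b on (0.7800, 0.1435) = 0.1119
  ~β = 1 − 0.2200 = 0.7800
  ~β & β = a·b on (0.7800, 0.2200) = 0.1716
  (~β & (ε & α)) | (~β & β) = a + b − a·b on (0.1119, 0.1716) = 0.2643
  → value = 0.2643
|0.0000 − 0.2643| = 0.264

0.264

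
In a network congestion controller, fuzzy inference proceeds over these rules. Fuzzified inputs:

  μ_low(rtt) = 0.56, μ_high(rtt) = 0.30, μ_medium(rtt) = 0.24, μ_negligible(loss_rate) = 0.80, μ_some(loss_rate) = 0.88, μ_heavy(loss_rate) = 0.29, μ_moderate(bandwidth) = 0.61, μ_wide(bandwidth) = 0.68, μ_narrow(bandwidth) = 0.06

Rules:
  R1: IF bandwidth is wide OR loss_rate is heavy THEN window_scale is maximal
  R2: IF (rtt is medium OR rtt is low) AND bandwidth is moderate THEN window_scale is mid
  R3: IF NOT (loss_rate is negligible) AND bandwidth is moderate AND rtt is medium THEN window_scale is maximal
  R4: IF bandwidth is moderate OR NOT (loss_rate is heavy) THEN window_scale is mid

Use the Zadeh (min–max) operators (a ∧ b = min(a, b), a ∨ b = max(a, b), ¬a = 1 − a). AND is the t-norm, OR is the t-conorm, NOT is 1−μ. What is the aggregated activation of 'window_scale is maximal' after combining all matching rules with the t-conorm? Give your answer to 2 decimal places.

0.68

R1: wide=0.68, heavy=0.29; OR[max(a, b)] → w = 0.68
R2: (medium=0.24 OR low=0.56) = 0.56; AND[min(a, b)] with moderate=0.61 → w = 0.56
R3: ¬negligible=1−0.80=0.20, moderate=0.61, medium=0.24; AND[min(a, b)] → w = 0.20
R4: moderate=0.61, ¬heavy=1−0.29=0.71; OR[max(a, b)] → w = 0.71
Rules with consequent 'maximal': {R1, R3} → strengths 0.68, 0.20
Aggregate via t-conorm [max(a, b)]: 0.68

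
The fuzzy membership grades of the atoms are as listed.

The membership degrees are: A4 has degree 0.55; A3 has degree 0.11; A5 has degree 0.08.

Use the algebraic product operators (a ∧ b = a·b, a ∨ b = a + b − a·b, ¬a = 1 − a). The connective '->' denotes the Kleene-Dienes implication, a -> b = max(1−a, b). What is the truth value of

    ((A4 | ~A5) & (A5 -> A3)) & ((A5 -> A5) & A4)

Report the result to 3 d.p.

0.449

~A5 = 1 − 0.0800 = 0.9200
A4 | ~A5 = a + b − a·b on (0.5500, 0.9200) = 0.9640
A5 -> A3  [Kleene-Dienes: max(1−a, b)] with a=0.0800, b=0.1100 → 0.9200
(A4 | ~A5) & (A5 -> A3) = a·b on (0.9640, 0.9200) = 0.8869
A5 -> A5  [Kleene-Dienes: max(1−a, b)] with a=0.0800, b=0.0800 → 0.9200
(A5 -> A5) & A4 = a·b on (0.9200, 0.5500) = 0.5060
((A4 | ~A5) & (A5 -> A3)) & ((A5 -> A5) & A4) = a·b on (0.8869, 0.5060) = 0.4488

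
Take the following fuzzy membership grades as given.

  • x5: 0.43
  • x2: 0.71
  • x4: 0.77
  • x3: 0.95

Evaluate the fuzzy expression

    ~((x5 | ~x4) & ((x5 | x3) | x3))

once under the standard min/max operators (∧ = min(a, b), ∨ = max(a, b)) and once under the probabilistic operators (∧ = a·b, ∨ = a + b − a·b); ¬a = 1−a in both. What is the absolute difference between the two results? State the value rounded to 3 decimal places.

0.130

Under standard min/max:
  ~x4 = 1 − 0.77 = 0.23
  x5 | ~x4 = max(a, b) on (0.43, 0.23) = 0.43
  x5 | x3 = max(a, b) on (0.43, 0.95) = 0.95
  (x5 | x3) | x3 = max(a, b) on (0.95, 0.95) = 0.95
  (x5 | ~x4) & ((x5 | x3) | x3) = min(a, b) on (0.43, 0.95) = 0.43
  ~((x5 | ~x4) & ((x5 | x3) | x3)) = 1 − 0.43 = 0.57
  → value = 0.5700
Under probabilistic:
  ~x4 = 1 − 0.7700 = 0.2300
  x5 | ~x4 = a + b − a·b on (0.4300, 0.2300) = 0.5611
  x5 | x3 = a + b − a·b on (0.4300, 0.9500) = 0.9715
  (x5 | x3) | x3 = a + b − a·b on (0.9715, 0.9500) = 0.9986
  (x5 | ~x4) & ((x5 | x3) | x3) = a·b on (0.5611, 0.9986) = 0.5603
  ~((x5 | ~x4) & ((x5 | x3) | x3)) = 1 − 0.5603 = 0.4397
  → value = 0.4397
|0.5700 − 0.4397| = 0.130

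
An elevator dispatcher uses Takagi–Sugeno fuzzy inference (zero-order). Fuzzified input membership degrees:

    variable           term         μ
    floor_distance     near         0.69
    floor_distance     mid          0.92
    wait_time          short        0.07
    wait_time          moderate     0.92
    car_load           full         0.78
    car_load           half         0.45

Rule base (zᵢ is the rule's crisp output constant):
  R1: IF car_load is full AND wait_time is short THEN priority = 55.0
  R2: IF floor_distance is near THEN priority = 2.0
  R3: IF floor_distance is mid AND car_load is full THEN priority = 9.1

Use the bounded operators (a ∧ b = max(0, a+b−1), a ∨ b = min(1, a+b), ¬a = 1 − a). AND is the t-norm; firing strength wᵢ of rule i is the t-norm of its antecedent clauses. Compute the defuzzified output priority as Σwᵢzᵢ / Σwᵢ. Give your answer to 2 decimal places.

R1 (z=55.0): full=0.78, short=0.07; AND[max(0, a+b−1)] → w = 0.00
R2 (z=2.0): near=0.69 → w = 0.69
R3 (z=9.1): mid=0.92, full=0.78; AND[max(0, a+b−1)] → w = 0.70
Weighted average = (0.00·55.0 + 0.69·2.0 + 0.70·9.1) / (0.00 + 0.69 + 0.70)
  = 7.7500 / 1.3900 = 5.58

5.58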